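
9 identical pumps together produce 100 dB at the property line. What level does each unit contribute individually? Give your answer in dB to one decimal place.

For N identical incoherent sources L_total = L₁ + 10·log₁₀ N, so L₁ = 100 − 10·log₁₀(9) = 100 − 9.542.

90.5 dB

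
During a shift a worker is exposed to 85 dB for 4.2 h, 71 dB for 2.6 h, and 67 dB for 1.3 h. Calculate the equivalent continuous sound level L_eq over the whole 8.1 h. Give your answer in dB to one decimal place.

The energy average is taken in the linear domain: L_eq = 10·log₁₀[(Σ tᵢ·10^(Lᵢ/10))/T], T = 8.1 h.
Σ tᵢ·10^(Lᵢ/10) = 4.2·10^(85/10) + 2.6·10^(71/10) + 1.3·10^(67/10) = 1.367e+09.
L_eq = 10·log₁₀(1.367e+09/8.1) = 82.27 dB.

82.3 dB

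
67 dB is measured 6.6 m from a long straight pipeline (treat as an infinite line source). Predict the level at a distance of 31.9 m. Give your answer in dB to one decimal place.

For a line source, L₂ = L₁ − 10·log₁₀(r₂/r₁).
L₂ = 67 − 10·log₁₀(31.9/6.6) = 67 − 6.842 = 60.16 dB.

60.2 dB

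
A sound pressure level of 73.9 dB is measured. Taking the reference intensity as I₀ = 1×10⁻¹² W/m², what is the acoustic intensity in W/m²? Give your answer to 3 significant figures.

L = 10·log₁₀(I/I₀) ⇒ I = I₀·10^(L/10) = 10⁻¹² × 10^7.39.

2.45e-05 W/m²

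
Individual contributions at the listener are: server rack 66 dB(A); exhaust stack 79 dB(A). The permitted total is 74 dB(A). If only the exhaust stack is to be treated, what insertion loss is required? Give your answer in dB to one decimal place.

5.7 dB

Everything except the exhaust stack sums to 10^(66/10) = 3.981e+06 in linear terms, 66.00 dB(A).
The limit corresponds to 10^(74/10) = 2.512e+07; subtracting the fixed part leaves 2.114e+07 for the exhaust stack, i.e. 73.25 dB(A).
So the exhaust stack must be reduced from 79 to 73.25 dB(A): IL = 5.75 dB.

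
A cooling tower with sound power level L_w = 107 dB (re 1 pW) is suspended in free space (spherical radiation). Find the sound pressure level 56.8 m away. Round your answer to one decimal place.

60.9 dB

The power spreads over a sphere of area 4π·r², so L_p = L_w − 10·log₁₀(4π·r²).
4π·r² = 4.054e+04 m², 10·log₁₀ of that is 46.079 dB.
L_p = 107 − 46.079 = 60.92 dB.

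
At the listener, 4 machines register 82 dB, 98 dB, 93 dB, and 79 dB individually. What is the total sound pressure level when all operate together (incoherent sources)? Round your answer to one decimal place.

99.3 dB

Incoherent sources combine by intensity addition: L_total = 10·log₁₀(Σ 10^(L_i/10)).
Σ 10^(L/10) = 10^(82/10) + 10^(98/10) + 10^(93/10) + 10^(79/10) = 8.543e+09.
L_total = 10·log₁₀(8.543e+09) = 99.32 dB.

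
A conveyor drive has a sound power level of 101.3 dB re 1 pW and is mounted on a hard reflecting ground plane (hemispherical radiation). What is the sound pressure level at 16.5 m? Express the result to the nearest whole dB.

Free-field hemispherical radiation: L_p = L_w − 10·log₁₀(2π·r²), r = 16.5 m.
2π·r² = 1711 m², 10·log₁₀ of that is 32.331 dB.
L_p = 101.3 − 32.331 = 68.97 dB.

69 dB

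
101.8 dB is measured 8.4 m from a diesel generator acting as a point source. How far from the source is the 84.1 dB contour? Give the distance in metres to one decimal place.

64.5 m

Point-source spreading drops the level by 20·log₁₀(r₂/r₁); inverting, r₂/r₁ = 10^(ΔL/20).
r₂ = 8.4·10^((101.8−84.1)/20) = 8.4·10^(17.7/20) = 64.46 m.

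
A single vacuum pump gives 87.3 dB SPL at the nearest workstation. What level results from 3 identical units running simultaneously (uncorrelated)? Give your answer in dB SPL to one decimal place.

L_total = L₁ + 10·log₁₀ N for N identical incoherent sources.
L_total = 87.3 + 10·log₁₀(3) = 87.3 + 4.771 = 92.07 dB SPL.

92.1 dB SPL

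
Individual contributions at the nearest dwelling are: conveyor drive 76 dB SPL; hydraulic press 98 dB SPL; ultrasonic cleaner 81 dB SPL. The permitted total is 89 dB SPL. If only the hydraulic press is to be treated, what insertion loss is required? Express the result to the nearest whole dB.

The untreated sources together contribute 10^(76/10) + 10^(81/10) = 1.657e+08, i.e. 82.19 dB SPL.
To meet 89 dB SPL overall, the treated hydraulic press may contribute at most 10^(89/10) − 1.657e+08 = 6.286e+08, i.e. 87.98 dB SPL.
So the hydraulic press must be reduced from 98 to 87.98 dB SPL: IL = 10.02 dB.

10 dB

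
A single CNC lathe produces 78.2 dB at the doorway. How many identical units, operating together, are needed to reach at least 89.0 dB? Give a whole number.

13

Need L₁ + 10·log₁₀ N ≥ 89.0, i.e. log₁₀ N ≥ 1.08.
N ≥ 10^(10.8/10) = 12.023, so N = 13.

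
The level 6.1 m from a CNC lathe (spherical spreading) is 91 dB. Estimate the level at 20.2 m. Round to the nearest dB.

Spherical spreading from a point source gives a 20·log₁₀(r₂/r₁) drop.
L₂ = 91 − 20·log₁₀(20.2/6.1) = 91 − 10.400 = 80.60 dB.

81 dB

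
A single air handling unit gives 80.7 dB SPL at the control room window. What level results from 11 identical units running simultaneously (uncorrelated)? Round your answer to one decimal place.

91.1 dB SPL

With 11 equal, uncorrelated contributions the intensity is 11× that of one unit, giving a rise of 10·log₁₀ 11.
L_total = 80.7 + 10·log₁₀(11) = 80.7 + 10.414 = 91.11 dB SPL.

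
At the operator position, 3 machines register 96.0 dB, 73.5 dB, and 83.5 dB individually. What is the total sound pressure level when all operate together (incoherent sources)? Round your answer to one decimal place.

96.3 dB

Incoherent sources combine by intensity addition: L_total = 10·log₁₀(Σ 10^(L_i/10)).
Σ 10^(L/10) = 10^(96.0/10) + 10^(73.5/10) + 10^(83.5/10) = 4.227e+09.
L_total = 10·log₁₀(4.227e+09) = 96.26 dB.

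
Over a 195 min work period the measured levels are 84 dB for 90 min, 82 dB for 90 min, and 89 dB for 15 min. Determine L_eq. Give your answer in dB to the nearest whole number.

L_eq = 10·log₁₀[(1/T)·Σ tᵢ·10^(Lᵢ/10)] with T = 195 min.
Σ tᵢ·10^(Lᵢ/10) = 90·10^(84/10) + 90·10^(82/10) + 15·10^(89/10) = 4.879e+10.
L_eq = 10·log₁₀(4.879e+10/195) = 83.98 dB.

84 dB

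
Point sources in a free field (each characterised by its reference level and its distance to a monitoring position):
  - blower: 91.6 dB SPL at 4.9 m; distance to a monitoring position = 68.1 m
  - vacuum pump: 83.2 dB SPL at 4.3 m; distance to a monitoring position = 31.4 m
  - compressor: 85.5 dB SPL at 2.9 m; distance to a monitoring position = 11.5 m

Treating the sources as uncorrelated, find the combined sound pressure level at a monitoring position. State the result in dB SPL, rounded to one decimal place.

Apply inverse-square spreading to bring every level to the receiver, then sum 10^(L/10).
blower: 91.6 − 20·log₁₀(68.1/4.9) = 91.6 − 22.86 = 68.74 dB SPL.
vacuum pump: 83.2 − 20·log₁₀(31.4/4.3) = 83.2 − 17.27 = 65.93 dB SPL.
compressor: 85.5 − 20·log₁₀(11.5/2.9) = 85.5 − 11.97 = 73.53 dB SPL.
Σ 10^(L/10) = 3.396e+07 → L_total = 10·log₁₀(3.396e+07) = 75.31 dB SPL.

75.3 dB SPL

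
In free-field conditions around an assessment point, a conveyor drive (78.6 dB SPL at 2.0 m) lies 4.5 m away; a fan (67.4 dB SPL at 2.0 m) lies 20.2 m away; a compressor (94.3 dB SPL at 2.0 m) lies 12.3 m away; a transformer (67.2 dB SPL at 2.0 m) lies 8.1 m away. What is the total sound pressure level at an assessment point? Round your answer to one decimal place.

79.3 dB SPL

Propagate each source to the receiver with L = L_ref − 20·log₁₀(r/r_ref), then add intensities.
conveyor drive: 78.6 − 20·log₁₀(4.5/2.0) = 78.6 − 7.04 = 71.56 dB SPL.
fan: 67.4 − 20·log₁₀(20.2/2.0) = 67.4 − 20.09 = 47.31 dB SPL.
compressor: 94.3 − 20·log₁₀(12.3/2.0) = 94.3 − 15.78 = 78.52 dB SPL.
transformer: 67.2 − 20·log₁₀(8.1/2.0) = 67.2 − 12.15 = 55.05 dB SPL.
Σ 10^(L/10) = 8.585e+07 → L_total = 10·log₁₀(8.585e+07) = 79.34 dB SPL.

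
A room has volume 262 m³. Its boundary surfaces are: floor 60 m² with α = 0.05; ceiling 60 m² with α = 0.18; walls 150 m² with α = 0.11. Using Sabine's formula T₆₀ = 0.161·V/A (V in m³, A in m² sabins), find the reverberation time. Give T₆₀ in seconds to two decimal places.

1.39 s

Total absorption A = 60·0.05 + 60·0.18 + 150·0.11 = 30.30 m² sabins.
T₆₀ = 0.161·V/A = 0.161·262/30.30 = 1.392 s.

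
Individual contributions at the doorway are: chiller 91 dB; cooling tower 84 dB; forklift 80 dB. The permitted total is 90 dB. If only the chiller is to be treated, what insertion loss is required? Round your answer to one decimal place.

2.9 dB

Everything except the chiller sums to 10^(84/10) + 10^(80/10) = 3.512e+08 in linear terms, 85.46 dB.
To meet 90 dB overall, the treated chiller may contribute at most 10^(90/10) − 3.512e+08 = 6.488e+08, i.e. 88.12 dB.
So the chiller must be reduced from 91 to 88.12 dB: IL = 2.88 dB.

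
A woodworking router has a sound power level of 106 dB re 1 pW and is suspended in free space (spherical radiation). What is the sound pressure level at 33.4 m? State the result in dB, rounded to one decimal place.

The power spreads over a sphere of area 4π·r², so L_p = L_w − 10·log₁₀(4π·r²).
4π·r² = 1.402e+04 m², 10·log₁₀ of that is 41.467 dB.
L_p = 106 − 41.467 = 64.53 dB.

64.5 dB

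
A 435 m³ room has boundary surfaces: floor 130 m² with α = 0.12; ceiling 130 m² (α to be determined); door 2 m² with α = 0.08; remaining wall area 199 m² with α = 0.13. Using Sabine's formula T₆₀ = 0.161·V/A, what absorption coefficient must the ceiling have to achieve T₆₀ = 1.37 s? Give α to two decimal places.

A = 0.161·V/T₆₀ = 0.161·435/1.37 = 51.12 m² sabins.
Absorption from the other surfaces = 130·0.12 + 2·0.08 + 199·0.13 = 41.63 m², so the ceiling must supply 9.49 m² over 130 m².
α = 9.49/130 = 0.073.

0.07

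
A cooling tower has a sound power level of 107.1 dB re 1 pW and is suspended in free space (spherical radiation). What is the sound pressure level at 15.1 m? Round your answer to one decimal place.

L_p = L_w − 10·log₁₀(4π·r²) with r = 15.1 m.
4π·r² = 2865 m², 10·log₁₀ of that is 34.572 dB.
L_p = 107.1 − 34.572 = 72.53 dB.

72.5 dB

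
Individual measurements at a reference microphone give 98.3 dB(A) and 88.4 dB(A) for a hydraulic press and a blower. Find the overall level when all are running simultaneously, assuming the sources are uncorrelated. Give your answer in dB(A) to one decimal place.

98.7 dB(A)

Incoherent sources combine by intensity addition: L_total = 10·log₁₀(Σ 10^(L_i/10)).
Σ 10^(L/10) = 10^(98.3/10) + 10^(88.4/10) = 7.453e+09.
L_total = 10·log₁₀(7.453e+09) = 98.72 dB(A).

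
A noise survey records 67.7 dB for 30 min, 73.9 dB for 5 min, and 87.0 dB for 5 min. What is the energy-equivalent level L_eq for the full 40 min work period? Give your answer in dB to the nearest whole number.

78 dB

L_eq = 10·log₁₀[(1/T)·Σ tᵢ·10^(Lᵢ/10)] with T = 40 min.
Σ tᵢ·10^(Lᵢ/10) = 30·10^(67.7/10) + 5·10^(73.9/10) + 5·10^(87.0/10) = 2.805e+09.
L_eq = 10·log₁₀(2.805e+09/40) = 78.46 dB.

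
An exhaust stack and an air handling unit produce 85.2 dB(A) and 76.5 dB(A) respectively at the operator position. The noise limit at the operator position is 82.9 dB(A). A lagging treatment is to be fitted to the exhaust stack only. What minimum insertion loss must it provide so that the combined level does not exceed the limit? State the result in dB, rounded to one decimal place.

3.4 dB

Fixed contribution from the other source: Σ 10^(L/10) = 10^(76.5/10) = 4.467e+07 (76.50 dB(A)).
To meet 82.9 dB(A) overall, the treated exhaust stack may contribute at most 10^(82.9/10) − 4.467e+07 = 1.503e+08, i.e. 81.77 dB(A).
Required insertion loss = 85.2 − 81.77 = 3.43 dB.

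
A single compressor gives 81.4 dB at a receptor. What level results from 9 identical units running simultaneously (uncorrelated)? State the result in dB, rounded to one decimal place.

90.9 dB

L_total = L₁ + 10·log₁₀ N for N identical incoherent sources.
L_total = 81.4 + 10·log₁₀(9) = 81.4 + 9.542 = 90.94 dB.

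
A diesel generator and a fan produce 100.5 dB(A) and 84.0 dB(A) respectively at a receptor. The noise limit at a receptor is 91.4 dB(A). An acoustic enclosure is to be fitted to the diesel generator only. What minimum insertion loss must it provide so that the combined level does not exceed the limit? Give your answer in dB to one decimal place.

10.0 dB

Everything except the diesel generator sums to 10^(84.0/10) = 2.512e+08 in linear terms, 84.00 dB(A).
The limit corresponds to 10^(91.4/10) = 1.380e+09; subtracting the fixed part leaves 1.129e+09 for the diesel generator, i.e. 90.53 dB(A).
So the diesel generator must be reduced from 100.5 to 90.53 dB(A): IL = 9.97 dB.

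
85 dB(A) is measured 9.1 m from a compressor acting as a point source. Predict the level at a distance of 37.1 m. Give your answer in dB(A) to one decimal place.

72.8 dB(A)

Point-source attenuation: ΔL = 20·log₁₀(r₂/r₁) = 20·log₁₀(37.1/9.1) = 12.207 dB.
L₂ = 85 − 20·log₁₀(37.1/9.1) = 85 − 12.207 = 72.79 dB(A).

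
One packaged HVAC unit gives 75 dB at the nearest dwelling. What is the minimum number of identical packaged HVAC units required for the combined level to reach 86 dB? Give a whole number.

Need L₁ + 10·log₁₀ N ≥ 86, i.e. log₁₀ N ≥ 1.10.
N ≥ 10^(11.0/10) = 12.589, so N = 13.

13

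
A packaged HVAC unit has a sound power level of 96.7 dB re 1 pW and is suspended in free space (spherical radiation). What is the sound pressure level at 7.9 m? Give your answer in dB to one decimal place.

67.8 dB

L_p = L_w − 10·log₁₀(4π·r²) with r = 7.9 m.
4π·r² = 784.3 m², 10·log₁₀ of that is 28.945 dB.
L_p = 96.7 − 28.945 = 67.76 dB.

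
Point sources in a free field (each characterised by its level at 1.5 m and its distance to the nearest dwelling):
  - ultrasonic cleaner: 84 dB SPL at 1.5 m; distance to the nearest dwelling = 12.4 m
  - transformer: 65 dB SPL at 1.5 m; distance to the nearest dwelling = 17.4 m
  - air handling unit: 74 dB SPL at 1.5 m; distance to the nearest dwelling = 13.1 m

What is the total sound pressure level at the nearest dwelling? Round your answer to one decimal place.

First find each source's level at the receiver (point-source: −20·log₁₀(r/r_ref)), then combine on an intensity basis.
ultrasonic cleaner: 84 − 20·log₁₀(12.4/1.5) = 84 − 18.35 = 65.65 dB SPL.
transformer: 65 − 20·log₁₀(17.4/1.5) = 65 − 21.29 = 43.71 dB SPL.
air handling unit: 74 − 20·log₁₀(13.1/1.5) = 74 − 18.82 = 55.18 dB SPL.
Σ 10^(L/10) = 4.029e+06 → L_total = 10·log₁₀(4.029e+06) = 66.05 dB SPL.

66.1 dB SPL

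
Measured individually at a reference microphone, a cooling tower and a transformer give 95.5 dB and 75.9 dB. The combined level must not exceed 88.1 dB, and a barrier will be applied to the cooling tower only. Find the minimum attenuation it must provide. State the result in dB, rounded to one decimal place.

Everything except the cooling tower sums to 10^(75.9/10) = 3.890e+07 in linear terms, 75.90 dB.
The limit corresponds to 10^(88.1/10) = 6.457e+08; subtracting the fixed part leaves 6.067e+08 for the cooling tower, i.e. 87.83 dB.
So the cooling tower must be reduced from 95.5 to 87.83 dB: IL = 7.67 dB.

7.7 dB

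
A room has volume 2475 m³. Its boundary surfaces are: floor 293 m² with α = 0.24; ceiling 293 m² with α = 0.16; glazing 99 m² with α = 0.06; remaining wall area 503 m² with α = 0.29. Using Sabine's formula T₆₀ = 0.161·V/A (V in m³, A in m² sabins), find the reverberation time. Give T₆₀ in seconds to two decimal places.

Total absorption A = 293·0.24 + 293·0.16 + 99·0.06 + 503·0.29 = 269.01 m² sabins.
T₆₀ = 0.161·V/A = 0.161·2475/269.01 = 1.481 s.

1.48 s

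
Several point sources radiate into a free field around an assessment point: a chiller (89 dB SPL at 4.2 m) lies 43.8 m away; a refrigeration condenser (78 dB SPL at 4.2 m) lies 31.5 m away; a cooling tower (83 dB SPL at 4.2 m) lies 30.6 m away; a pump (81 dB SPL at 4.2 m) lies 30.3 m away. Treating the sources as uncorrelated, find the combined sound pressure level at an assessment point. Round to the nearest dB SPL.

72 dB SPL

First find each source's level at the receiver (point-source: −20·log₁₀(r/r_ref)), then combine on an intensity basis.
chiller: 89 − 20·log₁₀(43.8/4.2) = 89 − 20.36 = 68.64 dB SPL.
refrigeration condenser: 78 − 20·log₁₀(31.5/4.2) = 78 − 17.50 = 60.50 dB SPL.
cooling tower: 83 − 20·log₁₀(30.6/4.2) = 83 − 17.25 = 65.75 dB SPL.
pump: 81 − 20·log₁₀(30.3/4.2) = 81 − 17.16 = 63.84 dB SPL.
Σ 10^(L/10) = 1.460e+07 → L_total = 10·log₁₀(1.460e+07) = 71.64 dB SPL.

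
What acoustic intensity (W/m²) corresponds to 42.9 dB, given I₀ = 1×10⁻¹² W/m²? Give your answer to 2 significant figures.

1.9e-08 W/m²

I/I₀ = 10^(42.9/10) = 1.95e+04, so I = 1.95e+04 × 10⁻¹² W/m².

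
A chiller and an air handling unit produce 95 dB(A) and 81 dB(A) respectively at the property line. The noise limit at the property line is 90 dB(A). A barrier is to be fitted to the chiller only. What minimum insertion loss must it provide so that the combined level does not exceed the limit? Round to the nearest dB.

Fixed contribution from the other source: Σ 10^(L/10) = 10^(81/10) = 1.259e+08 (81.00 dB(A)).
To meet 90 dB(A) overall, the treated chiller may contribute at most 10^(90/10) − 1.259e+08 = 8.741e+08, i.e. 89.42 dB(A).
So the chiller must be reduced from 95 to 89.42 dB(A): IL = 5.58 dB.

6 dB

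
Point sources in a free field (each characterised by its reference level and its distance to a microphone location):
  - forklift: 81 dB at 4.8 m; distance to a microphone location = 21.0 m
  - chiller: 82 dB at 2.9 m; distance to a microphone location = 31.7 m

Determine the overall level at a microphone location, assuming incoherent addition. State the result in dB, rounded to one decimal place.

69.0 dB

Apply inverse-square spreading to bring every level to the receiver, then sum 10^(L/10).
forklift: 81 − 20·log₁₀(21.0/4.8) = 81 − 12.82 = 68.18 dB.
chiller: 82 − 20·log₁₀(31.7/2.9) = 82 − 20.77 = 61.23 dB.
Σ 10^(L/10) = 7.904e+06 → L_total = 10·log₁₀(7.904e+06) = 68.98 dB.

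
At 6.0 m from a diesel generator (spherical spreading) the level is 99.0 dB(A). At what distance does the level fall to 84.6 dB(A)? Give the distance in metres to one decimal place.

For a point source L₁ − L₂ = 20·log₁₀(r₂/r₁), so r₂ = r₁·10^((L₁−L₂)/20).
r₂ = 6.0·10^((99.0−84.6)/20) = 6.0·10^(14.4/20) = 31.49 m.

31.5 m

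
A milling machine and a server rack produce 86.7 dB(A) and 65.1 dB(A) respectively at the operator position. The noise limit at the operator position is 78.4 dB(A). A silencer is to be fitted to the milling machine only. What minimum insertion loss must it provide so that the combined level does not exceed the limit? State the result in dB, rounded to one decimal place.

8.5 dB

Everything except the milling machine sums to 10^(65.1/10) = 3.236e+06 in linear terms, 65.10 dB(A).
To meet 78.4 dB(A) overall, the treated milling machine may contribute at most 10^(78.4/10) − 3.236e+06 = 6.595e+07, i.e. 78.19 dB(A).
So the milling machine must be reduced from 86.7 to 78.19 dB(A): IL = 8.51 dB.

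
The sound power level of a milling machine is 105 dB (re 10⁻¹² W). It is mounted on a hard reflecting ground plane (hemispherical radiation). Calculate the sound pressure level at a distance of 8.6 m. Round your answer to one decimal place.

Free-field hemispherical radiation: L_p = L_w − 10·log₁₀(2π·r²), r = 8.6 m.
2π·r² = 464.7 m², 10·log₁₀ of that is 26.672 dB.
L_p = 105 − 26.672 = 78.33 dB.

78.3 dB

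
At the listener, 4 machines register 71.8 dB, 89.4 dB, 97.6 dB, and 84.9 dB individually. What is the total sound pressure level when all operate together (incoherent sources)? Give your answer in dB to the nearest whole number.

98 dB

For uncorrelated sources the intensities add, so convert each level to linear form, sum, and take 10·log₁₀ of the total.
Σ 10^(L/10) = 10^(71.8/10) + 10^(89.4/10) + 10^(97.6/10) + 10^(84.9/10) = 6.950e+09.
L_total = 10·log₁₀(6.950e+09) = 98.42 dB.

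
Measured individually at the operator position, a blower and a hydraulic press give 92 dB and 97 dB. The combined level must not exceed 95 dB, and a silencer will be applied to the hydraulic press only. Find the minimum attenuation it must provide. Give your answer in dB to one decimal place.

5.0 dB

Fixed contribution from the other source: Σ 10^(L/10) = 10^(92/10) = 1.585e+09 (92.00 dB).
To meet 95 dB overall, the treated hydraulic press may contribute at most 10^(95/10) − 1.585e+09 = 1.577e+09, i.e. 91.98 dB.
Required insertion loss = 97 − 91.98 = 5.02 dB.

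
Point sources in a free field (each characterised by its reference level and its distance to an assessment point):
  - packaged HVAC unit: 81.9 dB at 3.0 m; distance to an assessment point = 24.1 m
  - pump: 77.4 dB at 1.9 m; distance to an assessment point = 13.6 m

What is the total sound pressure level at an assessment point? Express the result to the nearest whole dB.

First find each source's level at the receiver (point-source: −20·log₁₀(r/r_ref)), then combine on an intensity basis.
packaged HVAC unit: 81.9 − 20·log₁₀(24.1/3.0) = 81.9 − 18.10 = 63.80 dB.
pump: 77.4 − 20·log₁₀(13.6/1.9) = 77.4 − 17.10 = 60.30 dB.
Σ 10^(L/10) = 3.473e+06 → L_total = 10·log₁₀(3.473e+06) = 65.41 dB.

65 dB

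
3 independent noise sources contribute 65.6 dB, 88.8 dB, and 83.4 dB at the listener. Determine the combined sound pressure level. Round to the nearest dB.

For uncorrelated sources the intensities add, so convert each level to linear form, sum, and take 10·log₁₀ of the total.
Σ 10^(L/10) = 10^(65.6/10) + 10^(88.8/10) + 10^(83.4/10) = 9.810e+08.
L_total = 10·log₁₀(9.810e+08) = 89.92 dB.

90 dB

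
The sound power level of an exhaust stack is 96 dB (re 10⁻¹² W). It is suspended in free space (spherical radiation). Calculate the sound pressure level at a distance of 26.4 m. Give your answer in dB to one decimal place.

The power spreads over a sphere of area 4π·r², so L_p = L_w − 10·log₁₀(4π·r²).
4π·r² = 8758 m², 10·log₁₀ of that is 39.424 dB.
L_p = 96 − 39.424 = 56.58 dB.

56.6 dB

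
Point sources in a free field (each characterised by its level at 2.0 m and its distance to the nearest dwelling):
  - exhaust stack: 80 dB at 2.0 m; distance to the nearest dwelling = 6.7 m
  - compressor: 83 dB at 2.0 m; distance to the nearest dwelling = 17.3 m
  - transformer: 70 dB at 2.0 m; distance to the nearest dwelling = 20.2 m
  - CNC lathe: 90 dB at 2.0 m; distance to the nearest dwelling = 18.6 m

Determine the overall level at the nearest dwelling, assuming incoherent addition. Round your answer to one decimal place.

73.7 dB

First find each source's level at the receiver (point-source: −20·log₁₀(r/r_ref)), then combine on an intensity basis.
exhaust stack: 80 − 20·log₁₀(6.7/2.0) = 80 − 10.50 = 69.50 dB.
compressor: 83 − 20·log₁₀(17.3/2.0) = 83 − 18.74 = 64.26 dB.
transformer: 70 − 20·log₁₀(20.2/2.0) = 70 − 20.09 = 49.91 dB.
CNC lathe: 90 − 20·log₁₀(18.6/2.0) = 90 − 19.37 = 70.63 dB.
Σ 10^(L/10) = 2.324e+07 → L_total = 10·log₁₀(2.324e+07) = 73.66 dB.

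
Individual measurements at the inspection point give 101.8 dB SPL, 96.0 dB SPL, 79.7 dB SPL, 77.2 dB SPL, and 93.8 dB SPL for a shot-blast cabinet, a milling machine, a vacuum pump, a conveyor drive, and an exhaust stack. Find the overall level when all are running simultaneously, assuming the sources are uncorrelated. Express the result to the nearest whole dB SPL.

Incoherent sources combine by intensity addition: L_total = 10·log₁₀(Σ 10^(L_i/10)).
Σ 10^(L/10) = 10^(101.8/10) + 10^(96.0/10) + 10^(79.7/10) + 10^(77.2/10) + 10^(93.8/10) = 2.166e+10.
L_total = 10·log₁₀(2.166e+10) = 103.36 dB SPL.

103 dB SPL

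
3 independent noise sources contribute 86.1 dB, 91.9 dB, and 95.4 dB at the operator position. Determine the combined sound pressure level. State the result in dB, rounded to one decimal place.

Incoherent sources combine by intensity addition: L_total = 10·log₁₀(Σ 10^(L_i/10)).
Σ 10^(L/10) = 10^(86.1/10) + 10^(91.9/10) + 10^(95.4/10) = 5.424e+09.
L_total = 10·log₁₀(5.424e+09) = 97.34 dB.

97.3 dB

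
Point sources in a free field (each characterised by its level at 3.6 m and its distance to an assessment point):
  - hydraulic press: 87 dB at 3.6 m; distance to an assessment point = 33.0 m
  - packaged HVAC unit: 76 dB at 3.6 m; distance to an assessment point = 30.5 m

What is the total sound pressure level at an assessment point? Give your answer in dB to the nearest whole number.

Propagate each source to the receiver with L = L_ref − 20·log₁₀(r/r_ref), then add intensities.
hydraulic press: 87 − 20·log₁₀(33.0/3.6) = 87 − 19.24 = 67.76 dB.
packaged HVAC unit: 76 − 20·log₁₀(30.5/3.6) = 76 − 18.56 = 57.44 dB.
Σ 10^(L/10) = 6.519e+06 → L_total = 10·log₁₀(6.519e+06) = 68.14 dB.

68 dB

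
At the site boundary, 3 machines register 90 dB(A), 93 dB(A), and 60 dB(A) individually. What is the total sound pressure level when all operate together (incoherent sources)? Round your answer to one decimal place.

Incoherent sources combine by intensity addition: L_total = 10·log₁₀(Σ 10^(L_i/10)).
Σ 10^(L/10) = 10^(90/10) + 10^(93/10) + 10^(60/10) = 2.996e+09.
L_total = 10·log₁₀(2.996e+09) = 94.77 dB(A).

94.8 dB(A)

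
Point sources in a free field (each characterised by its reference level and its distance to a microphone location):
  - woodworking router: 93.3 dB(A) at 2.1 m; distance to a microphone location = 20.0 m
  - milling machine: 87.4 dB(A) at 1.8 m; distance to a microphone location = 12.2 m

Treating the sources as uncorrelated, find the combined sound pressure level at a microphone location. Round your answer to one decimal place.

Propagate each source to the receiver with L = L_ref − 20·log₁₀(r/r_ref), then add intensities.
woodworking router: 93.3 − 20·log₁₀(20.0/2.1) = 93.3 − 19.58 = 73.72 dB(A).
milling machine: 87.4 − 20·log₁₀(12.2/1.8) = 87.4 − 16.62 = 70.78 dB(A).
Σ 10^(L/10) = 3.553e+07 → L_total = 10·log₁₀(3.553e+07) = 75.51 dB(A).

75.5 dB(A)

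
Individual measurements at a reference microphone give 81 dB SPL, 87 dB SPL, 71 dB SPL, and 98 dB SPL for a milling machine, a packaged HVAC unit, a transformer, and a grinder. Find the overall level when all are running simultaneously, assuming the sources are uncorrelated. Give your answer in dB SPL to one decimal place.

98.4 dB SPL

Incoherent sources combine by intensity addition: L_total = 10·log₁₀(Σ 10^(L_i/10)).
Σ 10^(L/10) = 10^(81/10) + 10^(87/10) + 10^(71/10) + 10^(98/10) = 6.949e+09.
L_total = 10·log₁₀(6.949e+09) = 98.42 dB SPL.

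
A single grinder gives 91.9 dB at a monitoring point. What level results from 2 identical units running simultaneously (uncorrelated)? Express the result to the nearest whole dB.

95 dB

N identical incoherent sources raise the level by 10·log₁₀ N.
L_total = 91.9 + 10·log₁₀(2) = 91.9 + 3.010 = 94.91 dB.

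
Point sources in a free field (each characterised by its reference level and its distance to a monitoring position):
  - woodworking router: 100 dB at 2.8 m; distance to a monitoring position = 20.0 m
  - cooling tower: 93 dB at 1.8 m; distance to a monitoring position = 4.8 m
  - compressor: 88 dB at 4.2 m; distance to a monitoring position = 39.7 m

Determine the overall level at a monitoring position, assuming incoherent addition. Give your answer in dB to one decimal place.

86.8 dB

First find each source's level at the receiver (point-source: −20·log₁₀(r/r_ref)), then combine on an intensity basis.
woodworking router: 100 − 20·log₁₀(20.0/2.8) = 100 − 17.08 = 82.92 dB.
cooling tower: 93 − 20·log₁₀(4.8/1.8) = 93 − 8.52 = 84.48 dB.
compressor: 88 − 20·log₁₀(39.7/4.2) = 88 − 19.51 = 68.49 dB.
Σ 10^(L/10) = 4.836e+08 → L_total = 10·log₁₀(4.836e+08) = 86.85 dB.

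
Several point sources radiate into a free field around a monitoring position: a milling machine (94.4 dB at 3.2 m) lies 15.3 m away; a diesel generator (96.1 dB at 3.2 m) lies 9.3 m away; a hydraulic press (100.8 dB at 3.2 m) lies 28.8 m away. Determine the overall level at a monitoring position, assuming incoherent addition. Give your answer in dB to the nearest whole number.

Apply inverse-square spreading to bring every level to the receiver, then sum 10^(L/10).
milling machine: 94.4 − 20·log₁₀(15.3/3.2) = 94.4 − 13.59 = 80.81 dB.
diesel generator: 96.1 − 20·log₁₀(9.3/3.2) = 96.1 − 9.27 = 86.83 dB.
hydraulic press: 100.8 − 20·log₁₀(28.8/3.2) = 100.8 − 19.08 = 81.72 dB.
Σ 10^(L/10) = 7.512e+08 → L_total = 10·log₁₀(7.512e+08) = 88.76 dB.

89 dB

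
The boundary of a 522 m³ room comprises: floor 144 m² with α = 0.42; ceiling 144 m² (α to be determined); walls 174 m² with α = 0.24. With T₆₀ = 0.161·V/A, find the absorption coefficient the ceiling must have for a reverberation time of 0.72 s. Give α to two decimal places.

0.10

A = 0.161·V/T₆₀ = 0.161·522/0.72 = 116.73 m² sabins.
Absorption from the other surfaces = 144·0.42 + 174·0.24 = 102.24 m², so the ceiling must supply 14.49 m² over 144 m².
α = 14.49/144 = 0.101.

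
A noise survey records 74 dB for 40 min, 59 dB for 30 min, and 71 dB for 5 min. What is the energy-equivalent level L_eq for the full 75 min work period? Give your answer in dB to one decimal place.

71.6 dB

The energy average is taken in the linear domain: L_eq = 10·log₁₀[(Σ tᵢ·10^(Lᵢ/10))/T], T = 75 min.
Σ tᵢ·10^(Lᵢ/10) = 40·10^(74/10) + 30·10^(59/10) + 5·10^(71/10) = 1.092e+09.
L_eq = 10·log₁₀(1.092e+09/75) = 71.63 dB.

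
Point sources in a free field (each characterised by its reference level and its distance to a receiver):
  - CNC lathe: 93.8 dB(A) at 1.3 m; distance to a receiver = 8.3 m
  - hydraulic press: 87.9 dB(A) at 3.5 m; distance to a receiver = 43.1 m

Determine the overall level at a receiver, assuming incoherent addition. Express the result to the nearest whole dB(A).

78 dB(A)

Propagate each source to the receiver with L = L_ref − 20·log₁₀(r/r_ref), then add intensities.
CNC lathe: 93.8 − 20·log₁₀(8.3/1.3) = 93.8 − 16.10 = 77.70 dB(A).
hydraulic press: 87.9 − 20·log₁₀(43.1/3.5) = 87.9 − 21.81 = 66.09 dB(A).
Σ 10^(L/10) = 6.291e+07 → L_total = 10·log₁₀(6.291e+07) = 77.99 dB(A).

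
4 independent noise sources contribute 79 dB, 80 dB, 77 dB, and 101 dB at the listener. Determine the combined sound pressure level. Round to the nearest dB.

101 dB

Incoherent sources combine by intensity addition: L_total = 10·log₁₀(Σ 10^(L_i/10)).
Σ 10^(L/10) = 10^(79/10) + 10^(80/10) + 10^(77/10) + 10^(101/10) = 1.282e+10.
L_total = 10·log₁₀(1.282e+10) = 101.08 dB.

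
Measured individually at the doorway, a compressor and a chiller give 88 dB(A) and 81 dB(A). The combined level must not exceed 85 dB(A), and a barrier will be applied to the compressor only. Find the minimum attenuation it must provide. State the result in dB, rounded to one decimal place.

Everything except the compressor sums to 10^(81/10) = 1.259e+08 in linear terms, 81.00 dB(A).
To meet 85 dB(A) overall, the treated compressor may contribute at most 10^(85/10) − 1.259e+08 = 1.903e+08, i.e. 82.80 dB(A).
So the compressor must be reduced from 88 to 82.80 dB(A): IL = 5.20 dB.

5.2 dB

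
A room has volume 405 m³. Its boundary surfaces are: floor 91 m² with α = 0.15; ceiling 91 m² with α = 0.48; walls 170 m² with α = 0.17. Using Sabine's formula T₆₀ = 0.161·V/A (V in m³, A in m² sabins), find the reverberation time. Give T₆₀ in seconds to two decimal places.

0.76 s

Total absorption A = 91·0.15 + 91·0.48 + 170·0.17 = 86.23 m² sabins.
T₆₀ = 0.161·V/A = 0.161·405/86.23 = 0.756 s.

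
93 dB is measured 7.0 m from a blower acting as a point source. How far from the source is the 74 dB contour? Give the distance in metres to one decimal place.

Point-source spreading drops the level by 20·log₁₀(r₂/r₁); inverting, r₂/r₁ = 10^(ΔL/20).
r₂ = 7.0·10^((93−74)/20) = 7.0·10^(19.0/20) = 62.39 m.

62.4 m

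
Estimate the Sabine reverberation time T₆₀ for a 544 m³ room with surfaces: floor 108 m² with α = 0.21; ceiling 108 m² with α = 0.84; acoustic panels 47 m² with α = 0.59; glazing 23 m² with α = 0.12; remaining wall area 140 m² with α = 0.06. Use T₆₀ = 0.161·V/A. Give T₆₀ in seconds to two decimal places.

A = Σ Sᵢαᵢ = 108·0.21 + 108·0.84 + 47·0.59 + 23·0.12 + 140·0.06 = 152.29 m².
T₆₀ = 0.161·V/A = 0.161·544/152.29 = 0.575 s.

0.58 s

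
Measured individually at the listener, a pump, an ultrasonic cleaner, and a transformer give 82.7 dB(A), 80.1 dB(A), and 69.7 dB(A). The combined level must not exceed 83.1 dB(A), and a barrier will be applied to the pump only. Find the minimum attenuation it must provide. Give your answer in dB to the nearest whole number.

Fixed contribution from the other sources: Σ 10^(L/10) = 10^(80.1/10) + 10^(69.7/10) = 1.117e+08 (80.48 dB(A)).
To meet 83.1 dB(A) overall, the treated pump may contribute at most 10^(83.1/10) − 1.117e+08 = 9.251e+07, i.e. 79.66 dB(A).
So the pump must be reduced from 82.7 to 79.66 dB(A): IL = 3.04 dB.

3 dB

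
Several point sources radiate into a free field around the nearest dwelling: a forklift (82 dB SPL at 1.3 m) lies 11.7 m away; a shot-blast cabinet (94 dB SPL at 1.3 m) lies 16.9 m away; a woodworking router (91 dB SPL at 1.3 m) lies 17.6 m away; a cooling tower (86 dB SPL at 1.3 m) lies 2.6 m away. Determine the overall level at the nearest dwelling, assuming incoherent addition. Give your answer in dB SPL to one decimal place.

Propagate each source to the receiver with L = L_ref − 20·log₁₀(r/r_ref), then add intensities.
forklift: 82 − 20·log₁₀(11.7/1.3) = 82 − 19.08 = 62.92 dB SPL.
shot-blast cabinet: 94 − 20·log₁₀(16.9/1.3) = 94 − 22.28 = 71.72 dB SPL.
woodworking router: 91 − 20·log₁₀(17.6/1.3) = 91 − 22.63 = 68.37 dB SPL.
cooling tower: 86 − 20·log₁₀(2.6/1.3) = 86 − 6.02 = 79.98 dB SPL.
Σ 10^(L/10) = 1.232e+08 → L_total = 10·log₁₀(1.232e+08) = 80.91 dB SPL.

80.9 dB SPL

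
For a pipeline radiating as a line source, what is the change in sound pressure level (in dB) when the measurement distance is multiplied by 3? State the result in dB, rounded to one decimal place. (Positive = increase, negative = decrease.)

With cylindrical spreading the level changes by −10·log₁₀(r₂/r₁).
ΔL = −10·log₁₀(3) = -4.77 dB.

-4.8 dB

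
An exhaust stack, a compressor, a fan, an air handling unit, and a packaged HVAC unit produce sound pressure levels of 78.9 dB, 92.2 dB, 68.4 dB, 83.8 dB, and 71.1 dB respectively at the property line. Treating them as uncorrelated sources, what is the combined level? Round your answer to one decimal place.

For uncorrelated sources the intensities add, so convert each level to linear form, sum, and take 10·log₁₀ of the total.
Σ 10^(L/10) = 10^(78.9/10) + 10^(92.2/10) + 10^(68.4/10) + 10^(83.8/10) + 10^(71.1/10) = 1.997e+09.
L_total = 10·log₁₀(1.997e+09) = 93.00 dB.

93.0 dB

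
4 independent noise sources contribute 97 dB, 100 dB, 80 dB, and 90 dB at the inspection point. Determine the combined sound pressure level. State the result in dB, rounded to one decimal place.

102.1 dB

For uncorrelated sources the intensities add, so convert each level to linear form, sum, and take 10·log₁₀ of the total.
Σ 10^(L/10) = 10^(97/10) + 10^(100/10) + 10^(80/10) + 10^(90/10) = 1.611e+10.
L_total = 10·log₁₀(1.611e+10) = 102.07 dB.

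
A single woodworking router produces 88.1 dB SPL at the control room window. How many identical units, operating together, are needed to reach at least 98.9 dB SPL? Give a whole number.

13

Need L₁ + 10·log₁₀ N ≥ 98.9, i.e. log₁₀ N ≥ 1.08.
N ≥ 10^(10.8/10) = 12.023, so N = 13.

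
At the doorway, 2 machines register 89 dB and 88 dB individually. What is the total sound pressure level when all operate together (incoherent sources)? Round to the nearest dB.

92 dB

For uncorrelated sources the intensities add, so convert each level to linear form, sum, and take 10·log₁₀ of the total.
Σ 10^(L/10) = 10^(89/10) + 10^(88/10) = 1.425e+09.
L_total = 10·log₁₀(1.425e+09) = 91.54 dB.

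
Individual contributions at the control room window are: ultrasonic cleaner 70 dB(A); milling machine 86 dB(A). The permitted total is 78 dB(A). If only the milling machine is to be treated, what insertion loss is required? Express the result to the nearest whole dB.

9 dB

Fixed contribution from the other source: Σ 10^(L/10) = 10^(70/10) = 1.000e+07 (70.00 dB(A)).
The limit corresponds to 10^(78/10) = 6.310e+07; subtracting the fixed part leaves 5.310e+07 for the milling machine, i.e. 77.25 dB(A).
Required insertion loss = 86 − 77.25 = 8.75 dB.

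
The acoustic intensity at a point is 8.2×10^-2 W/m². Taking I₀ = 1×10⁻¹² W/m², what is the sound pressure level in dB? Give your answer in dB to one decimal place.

L = 10·log₁₀(I/I₀) = 10·log₁₀(8.2×10^-2/10⁻¹²) = 10·log₁₀(8.2×10^10).
L = 10·(0.9138 + 10) = 109.14 dB.

109.1 dB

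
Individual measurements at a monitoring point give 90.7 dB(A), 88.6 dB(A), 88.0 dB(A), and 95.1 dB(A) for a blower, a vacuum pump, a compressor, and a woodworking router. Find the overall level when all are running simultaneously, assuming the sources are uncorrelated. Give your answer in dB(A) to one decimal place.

97.6 dB(A)

Incoherent sources combine by intensity addition: L_total = 10·log₁₀(Σ 10^(L_i/10)).
Σ 10^(L/10) = 10^(90.7/10) + 10^(88.6/10) + 10^(88.0/10) + 10^(95.1/10) = 5.766e+09.
L_total = 10·log₁₀(5.766e+09) = 97.61 dB(A).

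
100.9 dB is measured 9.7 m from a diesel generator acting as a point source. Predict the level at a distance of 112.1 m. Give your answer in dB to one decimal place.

79.6 dB

Point-source attenuation: ΔL = 20·log₁₀(r₂/r₁) = 20·log₁₀(112.1/9.7) = 21.257 dB.
L₂ = 100.9 − 20·log₁₀(112.1/9.7) = 100.9 − 21.257 = 79.64 dB.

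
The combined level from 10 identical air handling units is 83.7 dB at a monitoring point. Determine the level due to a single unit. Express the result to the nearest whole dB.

74 dB

10 equal contributions raise the level by 10·log₁₀ 10 = 10.000 dB, so each unit alone gives 83.7 − 10.000.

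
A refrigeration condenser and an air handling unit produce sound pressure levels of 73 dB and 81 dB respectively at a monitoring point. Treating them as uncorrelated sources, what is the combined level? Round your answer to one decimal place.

For uncorrelated sources the intensities add, so convert each level to linear form, sum, and take 10·log₁₀ of the total.
Σ 10^(L/10) = 10^(73/10) + 10^(81/10) = 1.458e+08.
L_total = 10·log₁₀(1.458e+08) = 81.64 dB.

81.6 dB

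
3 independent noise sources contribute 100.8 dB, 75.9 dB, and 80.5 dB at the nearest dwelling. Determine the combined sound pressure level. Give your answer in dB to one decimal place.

100.9 dB

For uncorrelated sources the intensities add, so convert each level to linear form, sum, and take 10·log₁₀ of the total.
Σ 10^(L/10) = 10^(100.8/10) + 10^(75.9/10) + 10^(80.5/10) = 1.217e+10.
L_total = 10·log₁₀(1.217e+10) = 100.85 dB.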